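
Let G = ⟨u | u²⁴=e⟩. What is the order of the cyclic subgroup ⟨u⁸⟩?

|⟨u⁸⟩| equals the order of u⁸. Compute successive powers until reaching e:
  (u⁸)¹ = u⁸, (u⁸)² = u¹⁶, (u⁸)³ = e.
The smallest positive k with (u⁸)ᵏ = e is 3, so |⟨u⁸⟩| = 3.

Answer: 3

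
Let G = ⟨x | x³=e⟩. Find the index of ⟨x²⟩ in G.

First find ord(x²) by computing successive powers:
  (x²)¹ = x², (x²)² = x, (x²)³ = e.
So |⟨x²⟩| = ord(x²) = 3. With |G| = 3, by Lagrange [G : ⟨x²⟩] = 3/3 = 1.

Answer: 1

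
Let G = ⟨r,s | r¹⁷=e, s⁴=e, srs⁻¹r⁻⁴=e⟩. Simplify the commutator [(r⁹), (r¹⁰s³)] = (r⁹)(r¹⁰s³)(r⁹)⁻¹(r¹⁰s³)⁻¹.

[(r⁹), (r¹⁰s³)] = (r⁹)·(r¹⁰s³)·(r⁹)⁻¹·(r¹⁰s³)⁻¹.
  (r⁹) · (r¹⁰s³) = r²s³
  (r²s³) · (r⁸) = r⁴s³
  (r⁴s³) · (r¹¹s) = r¹¹

Answer: r¹¹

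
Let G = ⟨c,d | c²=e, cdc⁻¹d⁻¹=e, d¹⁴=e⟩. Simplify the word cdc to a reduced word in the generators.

Multiply left to right, reducing at each step:
  c · d = cd
  (cd) · c = d

Answer: d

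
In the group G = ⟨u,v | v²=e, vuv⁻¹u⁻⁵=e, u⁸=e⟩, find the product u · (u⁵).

Compute u · (u⁵) by multiplying left to right and reducing via the relations at each step:
  u · u⁵ = u⁶

Answer: u⁶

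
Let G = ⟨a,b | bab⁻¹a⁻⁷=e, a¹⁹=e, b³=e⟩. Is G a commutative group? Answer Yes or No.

a·b = ab but b·a = a⁷b, so a·b ≠ b·a and G is not abelian.

Answer: No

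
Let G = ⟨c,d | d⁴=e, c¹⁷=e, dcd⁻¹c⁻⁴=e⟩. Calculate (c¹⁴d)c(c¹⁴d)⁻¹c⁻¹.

[(c¹⁴d), c] = (c¹⁴d)·c·(c¹⁴d)⁻¹·c⁻¹.
  (c¹⁴d) · c = cd
  (cd) · (c⁵d³) = c⁴
  (c⁴) · (c¹⁶) = c³

Answer: c³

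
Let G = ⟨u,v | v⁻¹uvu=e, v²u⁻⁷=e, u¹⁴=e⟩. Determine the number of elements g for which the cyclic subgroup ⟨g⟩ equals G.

⟨g⟩ = G would require ord(g) = |G| = 28, but the maximum element order in G is 14 < 28. So G is not cyclic and no single element generates it: the count is 0.

Answer: 0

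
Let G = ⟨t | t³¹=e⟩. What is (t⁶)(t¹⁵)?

Compute (t⁶) · (t¹⁵) by multiplying left to right and reducing via the relations at each step:
  (t⁶) · t¹⁵ = t²¹

Answer: t²¹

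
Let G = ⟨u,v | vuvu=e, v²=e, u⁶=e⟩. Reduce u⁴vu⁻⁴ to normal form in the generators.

Multiply left to right, reducing at each step:
  (u⁴) · v = u⁴v
  (u⁴v) · u⁻⁴ = u²v

Answer: u²v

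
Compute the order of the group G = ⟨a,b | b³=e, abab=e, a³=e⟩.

Enumerate words in the generators, reducing via the relations: the distinct elements are
  {a, b, e, ab, a², b², ab², a²b, ba², b²a, ab²a, a²b²}.
No further products give new elements, so |G| = 12.

Answer: 12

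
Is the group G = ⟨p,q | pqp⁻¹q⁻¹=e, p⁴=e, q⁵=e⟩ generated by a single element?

|G| = 20. The element pq has order 20 (its powers give 20 distinct elements), so ⟨pq⟩ = G and G is cyclic.

Answer: Yes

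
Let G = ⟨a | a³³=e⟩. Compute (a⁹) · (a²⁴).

Compute (a⁹) · (a²⁴) by multiplying left to right and reducing via the relations at each step:
  (a⁹) · a²⁴ = e

Answer: e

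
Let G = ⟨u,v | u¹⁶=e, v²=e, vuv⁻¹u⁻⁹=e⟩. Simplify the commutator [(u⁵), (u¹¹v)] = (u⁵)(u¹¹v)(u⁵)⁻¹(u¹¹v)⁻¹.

[(u⁵), (u¹¹v)] = (u⁵)·(u¹¹v)·(u⁵)⁻¹·(u¹¹v)⁻¹.
  (u⁵) · (u¹¹v) = v
  v · (u¹¹) = u³v
  (u³v) · (u¹³v) = u⁸

Answer: u⁸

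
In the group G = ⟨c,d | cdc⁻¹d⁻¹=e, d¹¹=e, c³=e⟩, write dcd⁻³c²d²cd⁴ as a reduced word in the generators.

Multiply left to right, reducing at each step:
  d · c = cd
  (cd) · d⁻³ = cd⁹
  (cd⁹) · c² = d⁹
  (d⁹) · d² = e
  e · c = c
  c · d⁴ = cd⁴

Answer: cd⁴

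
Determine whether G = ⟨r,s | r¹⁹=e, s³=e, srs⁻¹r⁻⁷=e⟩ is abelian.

r·s = rs but s·r = r⁷s, so r·s ≠ s·r and G is not abelian.

Answer: No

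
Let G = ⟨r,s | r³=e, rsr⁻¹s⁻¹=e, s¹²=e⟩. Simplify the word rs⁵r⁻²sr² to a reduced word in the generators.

Multiply left to right, reducing at each step:
  r · s⁵ = rs⁵
  (rs⁵) · r⁻² = r²s⁵
  (r²s⁵) · s = r²s⁶
  (r²s⁶) · r² = rs⁶

Answer: rs⁶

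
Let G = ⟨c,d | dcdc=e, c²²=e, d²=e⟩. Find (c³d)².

Compute successive powers of (c³d), reducing at each step:
  (c³d)²: (c³d) · c³ = d;   d · d = e

Answer: e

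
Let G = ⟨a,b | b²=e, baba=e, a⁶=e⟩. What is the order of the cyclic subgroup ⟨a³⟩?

|⟨a³⟩| equals the order of a³. Compute successive powers until reaching e:
  (a³)¹ = a³, (a³)² = e.
The smallest positive k with (a³)ᵏ = e is 2, so |⟨a³⟩| = 2.

Answer: 2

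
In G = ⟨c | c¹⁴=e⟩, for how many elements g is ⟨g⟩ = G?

G is cyclic of order 14. An element generates G iff its order is 14, and a cyclic group of order 14 has exactly φ(14) = 6 such elements.

Answer: 6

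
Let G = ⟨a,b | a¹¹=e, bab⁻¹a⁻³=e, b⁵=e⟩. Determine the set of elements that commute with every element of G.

An element z ∈ Z(G) iff z commutes with every generator.
For example e is central: e·a = a = a·e; e·b = b = b·e.
Whereas a ∉ Z(G) since a·b = ab ≠ a³b = b·a.
Checking each of the 55 elements this way gives Z(G) = {e}, of order 1.

Answer: {e}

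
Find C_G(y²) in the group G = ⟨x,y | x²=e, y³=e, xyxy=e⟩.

⟨y²⟩ ⊆ C_G(y²) since powers of y² commute with y²; so |C_G(y²)| ≥ |⟨y²⟩| = 3.
By orbit–stabilizer, |C_G(y²)| = |G| / |conj. class of y²| = 6 / 2 = 3.
The 3 elements commuting with y² are {e, y, y²}.

Answer: {e, y, y²}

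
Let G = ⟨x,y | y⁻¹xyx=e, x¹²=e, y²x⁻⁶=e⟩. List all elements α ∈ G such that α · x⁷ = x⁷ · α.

⟨x⁷⟩ ⊆ C_G(x⁷) since powers of x⁷ commute with x⁷; so |C_G(x⁷)| ≥ |⟨x⁷⟩| = 12.
By orbit–stabilizer, |C_G(x⁷)| = |G| / |conj. class of x⁷| = 24 / 2 = 12.
The 12 elements commuting with x⁷ are {e, x, x², x³, x⁴, x⁵, x⁶, x⁷, x⁸, x⁹, x¹⁰, x¹¹}.

Answer: {e, x, x², x³, x⁴, x⁵, x⁶, x⁷, x⁸, x⁹, x¹⁰, x¹¹}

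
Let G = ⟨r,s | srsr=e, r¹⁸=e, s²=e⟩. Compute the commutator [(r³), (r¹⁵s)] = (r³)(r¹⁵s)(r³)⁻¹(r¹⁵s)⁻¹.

[(r³), (r¹⁵s)] = (r³)·(r¹⁵s)·(r³)⁻¹·(r¹⁵s)⁻¹.
  (r³) · (r¹⁵s) = s
  s · (r¹⁵) = r³s
  (r³s) · (r¹⁵s) = r⁶

Answer: r⁶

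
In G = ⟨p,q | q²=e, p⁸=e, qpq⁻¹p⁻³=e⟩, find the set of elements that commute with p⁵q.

⟨p⁵q⟩ ⊆ C_G(p⁵q) since powers of p⁵q commute with p⁵q; so |C_G(p⁵q)| ≥ |⟨p⁵q⟩| = 4.
By orbit–stabilizer, |C_G(p⁵q)| = |G| / |conj. class of p⁵q| = 16 / 4 = 4.
The 4 elements commuting with p⁵q are {e, p⁴, pq, p⁵q}.

Answer: {e, p⁴, pq, p⁵q}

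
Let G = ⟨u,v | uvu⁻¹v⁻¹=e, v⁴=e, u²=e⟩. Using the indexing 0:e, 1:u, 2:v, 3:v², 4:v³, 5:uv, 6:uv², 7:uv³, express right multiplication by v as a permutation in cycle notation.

(0 2 3 4)(1 5 6 7)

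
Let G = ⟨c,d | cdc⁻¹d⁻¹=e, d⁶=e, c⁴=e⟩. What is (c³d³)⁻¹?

The order of (c³d³) is 4 (smallest k with (c³d³)ᵏ = e), so (c³d³)⁻¹ = (c³d³)³ = cd³.
Check: (c³d³) · (cd³) → (c³d³) · c = d³;   (d³) · d³ = e, giving e as required.

Answer: cd³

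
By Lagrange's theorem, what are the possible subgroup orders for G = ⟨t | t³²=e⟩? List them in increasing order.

|G| = 32 = 2⁵. By Lagrange's theorem the order of any subgroup divides 32; the divisors of 32 are 1, 2, 4, 8, 16, 32.

Answer: 1, 2, 4, 8, 16, 32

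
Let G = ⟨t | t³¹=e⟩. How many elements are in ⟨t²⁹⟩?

|⟨t²⁹⟩| equals the order of t²⁹. Compute successive powers until reaching e:
  (t²⁹)¹ = t²⁹, (t²⁹)² = t²⁷, (t²⁹)³ = t²⁵, (t²⁹)⁴ = t²³, (t²⁹)⁵ = t²¹, (t²⁹)⁶ = t¹⁹, (t²⁹)⁷ = t¹⁷, (t²⁹)⁸ = t¹⁵, (t²⁹)⁹ = t¹³, (t²⁹)¹⁰ = t¹¹, (t²⁹)¹¹ = t⁹, (t²⁹)¹² = t⁷, (t²⁹)¹³ = t⁵, (t²⁹)¹⁴ = t³, (t²⁹)¹⁵ = t, (t²⁹)¹⁶ = t³⁰, (t²⁹)¹⁷ = t²⁸, (t²⁹)¹⁸ = t²⁶, (t²⁹)¹⁹ = t²⁴, (t²⁹)²⁰ = t²², (t²⁹)²¹ = t²⁰, (t²⁹)²² = t¹⁸, (t²⁹)²³ = t¹⁶, (t²⁹)²⁴ = t¹⁴, (t²⁹)²⁵ = t¹², (t²⁹)²⁶ = t¹⁰, (t²⁹)²⁷ = t⁸, (t²⁹)²⁸ = t⁶, (t²⁹)²⁹ = t⁴, (t²⁹)³⁰ = t², (t²⁹)³¹ = e.
The smallest positive k with (t²⁹)ᵏ = e is 31, so |⟨t²⁹⟩| = 31.

Answer: 31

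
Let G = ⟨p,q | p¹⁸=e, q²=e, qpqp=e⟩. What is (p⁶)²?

Compute successive powers of (p⁶), reducing at each step:
  (p⁶)²: (p⁶) · p⁶ = p¹²

Answer: p¹²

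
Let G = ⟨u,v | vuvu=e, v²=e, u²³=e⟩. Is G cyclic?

Every cyclic group is abelian. But u·v = uv while v·u = u²²v, so u·v ≠ v·u and G is not abelian. Hence G is not cyclic.

Answer: No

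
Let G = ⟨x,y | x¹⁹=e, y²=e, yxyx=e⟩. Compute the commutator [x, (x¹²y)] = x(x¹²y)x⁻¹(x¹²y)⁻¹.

[x, (x¹²y)] = x·(x¹²y)·x⁻¹·(x¹²y)⁻¹.
  x · (x¹²y) = x¹³y
  (x¹³y) · (x¹⁸) = x¹⁴y
  (x¹⁴y) · (x¹²y) = x²

Answer: x²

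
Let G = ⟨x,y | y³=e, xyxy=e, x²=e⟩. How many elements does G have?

Enumerate words in the generators, reducing via the relations: the distinct elements are
  {e, x, y, xy, y², xy²}.
No further products give new elements, so |G| = 6.

Answer: 6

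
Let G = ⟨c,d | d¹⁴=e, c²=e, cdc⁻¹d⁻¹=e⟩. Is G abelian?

Each pair of generators commutes: c·d = cd = d·c. Since the generators pairwise commute, every element of G commutes with every other, so G is abelian.

Answer: Yes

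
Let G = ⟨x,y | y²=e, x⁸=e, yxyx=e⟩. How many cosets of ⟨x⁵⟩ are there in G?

First find ord(x⁵) by computing successive powers:
  (x⁵)¹ = x⁵, (x⁵)² = x², (x⁵)³ = x⁷, (x⁵)⁴ = x⁴, (x⁵)⁵ = x, (x⁵)⁶ = x⁶, (x⁵)⁷ = x³, (x⁵)⁸ = e.
So |⟨x⁵⟩| = ord(x⁵) = 8. With |G| = 16, by Lagrange [G : ⟨x⁵⟩] = 16/8 = 2.

Answer: 2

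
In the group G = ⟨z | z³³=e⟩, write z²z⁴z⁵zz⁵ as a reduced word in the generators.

Multiply left to right, reducing at each step:
  (z²) · z⁴ = z⁶
  (z⁶) · z⁵ = z¹¹
  (z¹¹) · z = z¹²
  (z¹²) · z⁵ = z¹⁷

Answer: z¹⁷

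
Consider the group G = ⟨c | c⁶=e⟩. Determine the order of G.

G is generated by a single element, so G is cyclic. The relator gives c⁶ = e and no smaller power is forced to be e, so the 6 powers {c, e, c², c³, c⁴, c⁵} are distinct. Hence |G| = 6.

Answer: 6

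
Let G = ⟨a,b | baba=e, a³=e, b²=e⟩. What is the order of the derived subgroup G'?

G' = [G, G] is generated by all commutators. The generator-pair commutators are: [a, b] = a².
The subgroup they normally generate is {e, a, a²}, of order 3.
Check: |G/G'| = 6/3 = 2 is the order of the abelianisation.

Answer: 3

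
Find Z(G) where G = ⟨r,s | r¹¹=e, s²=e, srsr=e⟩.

An element z ∈ Z(G) iff z commutes with every generator.
For example e is central: e·r = r = r·e; e·s = s = s·e.
Whereas r ∉ Z(G) since r·s = rs ≠ r¹⁰s = s·r.
Checking each of the 22 elements this way gives Z(G) = {e}, of order 1.

Answer: {e}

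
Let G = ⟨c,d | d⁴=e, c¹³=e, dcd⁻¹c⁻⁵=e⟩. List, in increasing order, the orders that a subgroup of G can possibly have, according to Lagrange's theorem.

|G| = 52 = 2² · 13. By Lagrange's theorem the order of any subgroup divides 52; the divisors of 52 are 1, 2, 4, 13, 26, 52.

Answer: 1, 2, 4, 13, 26, 52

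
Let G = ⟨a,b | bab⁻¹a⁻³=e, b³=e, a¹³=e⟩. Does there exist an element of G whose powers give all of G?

Every cyclic group is abelian. But a·b = ab while b·a = a³b, so a·b ≠ b·a and G is not abelian. Hence G is not cyclic.

Answer: No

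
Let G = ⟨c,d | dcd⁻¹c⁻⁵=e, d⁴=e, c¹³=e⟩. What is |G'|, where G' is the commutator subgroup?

G' = [G, G] is generated by all commutators. The generator-pair commutators are: [c, d] = c⁹.
The subgroup they normally generate is {e, c, c², c³, c⁴, c⁵, c⁶, c⁷, c⁸, c⁹, c¹⁰, c¹¹, c¹²}, of order 13.
Check: |G/G'| = 52/13 = 4 is the order of the abelianisation.

Answer: 13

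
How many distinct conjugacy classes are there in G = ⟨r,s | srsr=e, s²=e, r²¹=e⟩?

The conjugacy classes (representative and size) are:
  [e] (size 1), [r²⁰] (size 2), [r²] (size 2), [r³] (size 2), [r¹⁷] (size 2), [r⁵] (size 2), [r⁶] (size 2), [r⁷] (size 2), [r⁸] (size 2), [r⁹] (size 2), [r¹⁰] (size 2), [s] (size 21).
Class equation: 1 + 2 + 2 + 2 + 2 + 2 + 2 + 2 + 2 + 2 + 2 + 21 = 42 = |G|. So G has 12 conjugacy classes.

Answer: 12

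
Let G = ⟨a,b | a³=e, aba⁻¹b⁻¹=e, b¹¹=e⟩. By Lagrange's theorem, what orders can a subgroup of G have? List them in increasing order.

|G| = 33 = 3 · 11. By Lagrange's theorem the order of any subgroup divides 33; the divisors of 33 are 1, 3, 11, 33.

Answer: 1, 3, 11, 33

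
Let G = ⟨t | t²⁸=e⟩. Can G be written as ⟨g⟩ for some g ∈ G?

|G| = 28. The element t has order 28 (its powers give 28 distinct elements), so ⟨t⟩ = G and G is cyclic.

Answer: Yes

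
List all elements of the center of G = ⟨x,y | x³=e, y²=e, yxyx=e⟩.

An element z ∈ Z(G) iff z commutes with every generator.
For example e is central: e·x = x = x·e; e·y = y = y·e.
Whereas x ∉ Z(G) since x·y = xy ≠ x²y = y·x.
Checking each of the 6 elements this way gives Z(G) = {e}, of order 1.

Answer: {e}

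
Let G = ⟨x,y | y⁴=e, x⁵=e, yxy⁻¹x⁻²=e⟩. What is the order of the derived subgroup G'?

G' = [G, G] is generated by all commutators. The generator-pair commutators are: [x, y] = x⁴.
The subgroup they normally generate is {e, x, x², x³, x⁴}, of order 5.
Check: |G/G'| = 20/5 = 4 is the order of the abelianisation.

Answer: 5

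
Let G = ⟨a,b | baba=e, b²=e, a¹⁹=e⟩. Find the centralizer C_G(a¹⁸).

⟨a¹⁸⟩ ⊆ C_G(a¹⁸) since powers of a¹⁸ commute with a¹⁸; so |C_G(a¹⁸)| ≥ |⟨a¹⁸⟩| = 19.
By orbit–stabilizer, |C_G(a¹⁸)| = |G| / |conj. class of a¹⁸| = 38 / 2 = 19.
The 19 elements commuting with a¹⁸ are {e, a, a², a³, a⁴, a⁵, a⁶, a⁷, a⁸, a⁹, a¹⁰, a¹¹, a¹², a¹³, a¹⁴, a¹⁵, a¹⁶, a¹⁷, a¹⁸}.

Answer: {e, a, a², a³, a⁴, a⁵, a⁶, a⁷, a⁸, a⁹, a¹⁰, a¹¹, a¹², a¹³, a¹⁴, a¹⁵, a¹⁶, a¹⁷, a¹⁸}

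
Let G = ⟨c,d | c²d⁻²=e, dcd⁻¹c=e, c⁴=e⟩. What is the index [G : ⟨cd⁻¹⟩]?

First find ord(cd⁻¹) by computing successive powers:
  (cd⁻¹)¹ = cd⁻¹, (cd⁻¹)² = c², (cd⁻¹)³ = cd, (cd⁻¹)⁴ = e.
So |⟨cd⁻¹⟩| = ord(cd⁻¹) = 4. With |G| = 8, by Lagrange [G : ⟨cd⁻¹⟩] = 8/4 = 2.

Answer: 2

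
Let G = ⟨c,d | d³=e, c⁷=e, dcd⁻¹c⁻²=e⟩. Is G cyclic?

Every cyclic group is abelian. But c·d = cd while d·c = c²d, so c·d ≠ d·c and G is not abelian. Hence G is not cyclic.

Answer: No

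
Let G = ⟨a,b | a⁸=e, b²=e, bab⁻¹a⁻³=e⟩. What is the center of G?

An element z ∈ Z(G) iff z commutes with every generator.
For example a⁴ is central: (a⁴)·a = a⁵ = a·(a⁴); (a⁴)·b = a⁴b = b·(a⁴).
Whereas a ∉ Z(G) since a·b = ab ≠ a³b = b·a.
Checking each of the 16 elements this way gives Z(G) = {e, a⁴}, of order 2.

Answer: {e, a⁴}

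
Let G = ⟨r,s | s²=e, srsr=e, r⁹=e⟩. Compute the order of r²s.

Compute successive powers until reaching e:
  (r²s)¹ = r²s, (r²s)² = e.
The smallest positive k with (r²s)ᵏ = e is 2.

Answer: 2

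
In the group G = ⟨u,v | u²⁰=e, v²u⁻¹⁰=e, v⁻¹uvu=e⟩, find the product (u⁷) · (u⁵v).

Compute (u⁷) · (u⁵v) by multiplying left to right and reducing via the relations at each step:
  (u⁷) · u⁵ = u¹²
  (u¹²) · v = u²v⁻¹

Answer: u²v⁻¹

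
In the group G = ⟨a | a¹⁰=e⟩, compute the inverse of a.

The order of a is 10 (smallest k with aᵏ = e), so a⁻¹ = a⁹ = a⁹.
Check: a · (a⁹) → a · a⁹ = e, giving e as required.

Answer: a⁹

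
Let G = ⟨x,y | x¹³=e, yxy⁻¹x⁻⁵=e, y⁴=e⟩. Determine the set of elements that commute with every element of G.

An element z ∈ Z(G) iff z commutes with every generator.
For example e is central: e·x = x = x·e; e·y = y = y·e.
Whereas x ∉ Z(G) since x·y = xy ≠ x⁵y = y·x.
Checking each of the 52 elements this way gives Z(G) = {e}, of order 1.

Answer: {e}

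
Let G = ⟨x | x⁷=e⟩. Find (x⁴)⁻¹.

The order of (x⁴) is 7 (smallest k with (x⁴)ᵏ = e), so (x⁴)⁻¹ = (x⁴)⁶ = x³.
Check: (x⁴) · (x³) → (x⁴) · x³ = e, giving e as required.

Answer: x³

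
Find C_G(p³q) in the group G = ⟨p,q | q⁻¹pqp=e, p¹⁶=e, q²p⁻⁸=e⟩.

⟨p³q⟩ ⊆ C_G(p³q) since powers of p³q commute with p³q; so |C_G(p³q)| ≥ |⟨p³q⟩| = 4.
By orbit–stabilizer, |C_G(p³q)| = |G| / |conj. class of p³q| = 32 / 8 = 4.
The 4 elements commuting with p³q are {e, p⁸, p³q, p³q⁻¹}.

Answer: {e, p⁸, p³q, p³q⁻¹}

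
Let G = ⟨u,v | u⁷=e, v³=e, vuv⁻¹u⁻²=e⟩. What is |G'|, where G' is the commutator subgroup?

G' = [G, G] is generated by all commutators. The generator-pair commutators are: [u, v] = u⁶.
The subgroup they normally generate is {e, u, u², u³, u⁴, u⁵, u⁶}, of order 7.
Check: |G/G'| = 21/7 = 3 is the order of the abelianisation.

Answer: 7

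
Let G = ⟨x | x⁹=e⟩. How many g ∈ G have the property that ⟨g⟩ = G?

G is cyclic of order 9. An element generates G iff its order is 9, and a cyclic group of order 9 has exactly φ(9) = 6 such elements.

Answer: 6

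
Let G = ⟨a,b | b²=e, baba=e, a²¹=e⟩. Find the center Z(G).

An element z ∈ Z(G) iff z commutes with every generator.
For example e is central: e·a = a = a·e; e·b = b = b·e.
Whereas a ∉ Z(G) since a·b = ab ≠ a²⁰b = b·a.
Checking each of the 42 elements this way gives Z(G) = {e}, of order 1.

Answer: {e}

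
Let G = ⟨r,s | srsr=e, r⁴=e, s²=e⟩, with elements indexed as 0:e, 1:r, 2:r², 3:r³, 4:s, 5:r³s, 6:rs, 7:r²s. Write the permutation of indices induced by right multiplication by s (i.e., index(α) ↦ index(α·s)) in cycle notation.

(0 4)(1 6)(2 7)(3 5)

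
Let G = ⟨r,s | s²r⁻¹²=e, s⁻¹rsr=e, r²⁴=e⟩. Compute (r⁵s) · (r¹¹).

Compute (r⁵s) · (r¹¹) by multiplying left to right and reducing via the relations at each step:
  (r⁵s) · r¹¹ = r⁶s⁻¹

Answer: r⁶s⁻¹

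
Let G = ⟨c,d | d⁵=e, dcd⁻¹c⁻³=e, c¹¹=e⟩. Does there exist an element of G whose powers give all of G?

Every cyclic group is abelian. But c·d = cd while d·c = c³d, so c·d ≠ d·c and G is not abelian. Hence G is not cyclic.

Answer: No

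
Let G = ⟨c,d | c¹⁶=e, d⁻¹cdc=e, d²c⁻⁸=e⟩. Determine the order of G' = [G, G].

G' = [G, G] is generated by all commutators. The generator-pair commutators are: [c, d] = c².
The subgroup they normally generate is {e, c², c⁴, c⁶, c⁸, c¹⁰, c¹², c¹⁴}, of order 8.
Check: |G/G'| = 32/8 = 4 is the order of the abelianisation.

Answer: 8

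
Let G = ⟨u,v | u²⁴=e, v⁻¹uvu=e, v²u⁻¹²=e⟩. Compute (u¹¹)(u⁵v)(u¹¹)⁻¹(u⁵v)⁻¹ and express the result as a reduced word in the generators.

[(u¹¹), (u⁵v)] = (u¹¹)·(u⁵v)·(u¹¹)⁻¹·(u⁵v)⁻¹.
  (u¹¹) · (u⁵v) = u⁴v⁻¹
  (u⁴v⁻¹) · (u¹³) = u³v
  (u³v) · (u⁵v⁻¹) = u²²

Answer: u²²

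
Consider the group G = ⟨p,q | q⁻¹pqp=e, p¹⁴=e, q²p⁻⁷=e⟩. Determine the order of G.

Enumerate words in the generators, reducing via the relations: the distinct elements are
  {e, p, q, pq, p², p³, p⁴, p⁵, p⁶, p⁷, p⁸, p⁹, p²q, p³q, p¹², p¹³, p¹¹, p¹⁰, p⁴q, p⁵q, p⁶q, q⁻¹, pq⁻¹, p²q⁻¹, p³q⁻¹, p⁴q⁻¹, p⁵q⁻¹, p⁶q⁻¹}.
No further products give new elements, so |G| = 28.

Answer: 28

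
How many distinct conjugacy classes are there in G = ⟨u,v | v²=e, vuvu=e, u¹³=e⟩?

The conjugacy classes (representative and size) are:
  [e] (size 1), [u¹²] (size 2), [u¹¹] (size 2), [u³] (size 2), [u⁴] (size 2), [u⁸] (size 2), [u⁶] (size 2), [v] (size 13).
Class equation: 1 + 2 + 2 + 2 + 2 + 2 + 2 + 13 = 26 = |G|. So G has 8 conjugacy classes.

Answer: 8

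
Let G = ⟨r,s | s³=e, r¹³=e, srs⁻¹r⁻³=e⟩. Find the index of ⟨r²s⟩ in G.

First find ord(r²s) by computing successive powers:
  (r²s)¹ = r²s, (r²s)² = r⁸s², (r²s)³ = e.
So |⟨r²s⟩| = ord(r²s) = 3. With |G| = 39, by Lagrange [G : ⟨r²s⟩] = 39/3 = 13.

Answer: 13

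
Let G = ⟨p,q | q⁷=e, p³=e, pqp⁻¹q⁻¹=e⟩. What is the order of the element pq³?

Compute successive powers until reaching e:
  (pq³)¹ = pq³, (pq³)² = p²q⁶, (pq³)³ = q², (pq³)⁴ = pq⁵, (pq³)⁵ = p²q, (pq³)⁶ = q⁴, (pq³)⁷ = p, (pq³)⁸ = p²q³, (pq³)⁹ = q⁶, (pq³)¹⁰ = pq², (pq³)¹¹ = p²q⁵, (pq³)¹² = q, (pq³)¹³ = pq⁴, (pq³)¹⁴ = p², (pq³)¹⁵ = q³, (pq³)¹⁶ = pq⁶, (pq³)¹⁷ = p²q², (pq³)¹⁸ = q⁵, (pq³)¹⁹ = pq, (pq³)²⁰ = p²q⁴, (pq³)²¹ = e.
The smallest positive k with (pq³)ᵏ = e is 21.

Answer: 21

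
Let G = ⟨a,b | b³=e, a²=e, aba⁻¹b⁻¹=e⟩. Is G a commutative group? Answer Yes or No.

Each pair of generators commutes: a·b = ab = b·a. Since the generators pairwise commute, every element of G commutes with every other, so G is abelian.

Answer: Yes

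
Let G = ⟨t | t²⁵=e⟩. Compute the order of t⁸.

Compute successive powers until reaching e:
  (t⁸)¹ = t⁸, (t⁸)² = t¹⁶, (t⁸)³ = t²⁴, (t⁸)⁴ = t⁷, (t⁸)⁵ = t¹⁵, (t⁸)⁶ = t²³, (t⁸)⁷ = t⁶, (t⁸)⁸ = t¹⁴, (t⁸)⁹ = t²², (t⁸)¹⁰ = t⁵, (t⁸)¹¹ = t¹³, (t⁸)¹² = t²¹, (t⁸)¹³ = t⁴, (t⁸)¹⁴ = t¹², (t⁸)¹⁵ = t²⁰, (t⁸)¹⁶ = t³, (t⁸)¹⁷ = t¹¹, (t⁸)¹⁸ = t¹⁹, (t⁸)¹⁹ = t², (t⁸)²⁰ = t¹⁰, (t⁸)²¹ = t¹⁸, (t⁸)²² = t, (t⁸)²³ = t⁹, (t⁸)²⁴ = t¹⁷, (t⁸)²⁵ = e.
The smallest positive k with (t⁸)ᵏ = e is 25.

Answer: 25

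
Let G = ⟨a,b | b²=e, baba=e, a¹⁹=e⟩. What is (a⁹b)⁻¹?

The order of (a⁹b) is 2 (smallest k with (a⁹b)ᵏ = e), so (a⁹b)⁻¹ = (a⁹b)¹ = a⁹b.
Check: (a⁹b) · (a⁹b) → (a⁹b) · a⁹ = b;   b · b = e, giving e as required.

Answer: a⁹b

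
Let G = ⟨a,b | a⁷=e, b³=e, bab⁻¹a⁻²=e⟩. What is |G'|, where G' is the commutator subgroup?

G' = [G, G] is generated by all commutators. The generator-pair commutators are: [a, b] = a⁶.
The subgroup they normally generate is {e, a, a², a³, a⁴, a⁵, a⁶}, of order 7.
Check: |G/G'| = 21/7 = 3 is the order of the abelianisation.

Answer: 7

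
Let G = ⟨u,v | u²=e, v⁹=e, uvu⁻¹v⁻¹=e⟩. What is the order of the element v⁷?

Compute successive powers until reaching e:
  (v⁷)¹ = v⁷, (v⁷)² = v⁵, (v⁷)³ = v³, (v⁷)⁴ = v, (v⁷)⁵ = v⁸, (v⁷)⁶ = v⁶, (v⁷)⁷ = v⁴, (v⁷)⁸ = v², (v⁷)⁹ = e.
The smallest positive k with (v⁷)ᵏ = e is 9.

Answer: 9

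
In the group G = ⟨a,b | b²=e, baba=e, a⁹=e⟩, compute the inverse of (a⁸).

The order of (a⁸) is 9 (smallest k with (a⁸)ᵏ = e), so (a⁸)⁻¹ = (a⁸)⁸ = a.
Check: (a⁸) · a → (a⁸) · a = e, giving e as required.

Answer: a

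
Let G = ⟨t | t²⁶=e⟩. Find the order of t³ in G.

Compute successive powers until reaching e:
  (t³)¹ = t³, (t³)² = t⁶, (t³)³ = t⁹, (t³)⁴ = t¹², (t³)⁵ = t¹⁵, (t³)⁶ = t¹⁸, (t³)⁷ = t²¹, (t³)⁸ = t²⁴, (t³)⁹ = t, (t³)¹⁰ = t⁴, (t³)¹¹ = t⁷, (t³)¹² = t¹⁰, (t³)¹³ = t¹³, (t³)¹⁴ = t¹⁶, (t³)¹⁵ = t¹⁹, (t³)¹⁶ = t²², (t³)¹⁷ = t²⁵, (t³)¹⁸ = t², (t³)¹⁹ = t⁵, (t³)²⁰ = t⁸, (t³)²¹ = t¹¹, (t³)²² = t¹⁴, (t³)²³ = t¹⁷, (t³)²⁴ = t²⁰, (t³)²⁵ = t²³, (t³)²⁶ = e.
The smallest positive k with (t³)ᵏ = e is 26.

Answer: 26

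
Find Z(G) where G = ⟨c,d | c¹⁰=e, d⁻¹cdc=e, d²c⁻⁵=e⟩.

An element z ∈ Z(G) iff z commutes with every generator.
For example c⁵ is central: (c⁵)·c = c⁶ = c·(c⁵); (c⁵)·d = d⁻¹ = d·(c⁵).
Whereas c ∉ Z(G) since c·d = cd ≠ c⁴d⁻¹ = d·c.
Checking each of the 20 elements this way gives Z(G) = {e, c⁵}, of order 2.

Answer: {e, c⁵}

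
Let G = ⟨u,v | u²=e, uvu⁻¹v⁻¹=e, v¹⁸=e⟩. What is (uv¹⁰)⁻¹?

The order of (uv¹⁰) is 18 (smallest k with (uv¹⁰)ᵏ = e), so (uv¹⁰)⁻¹ = (uv¹⁰)¹⁷ = uv⁸.
Check: (uv¹⁰) · (uv⁸) → (uv¹⁰) · u = v¹⁰;   (v¹⁰) · v⁸ = e, giving e as required.

Answer: uv⁸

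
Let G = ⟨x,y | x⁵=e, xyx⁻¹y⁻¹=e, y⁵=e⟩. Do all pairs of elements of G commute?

Each pair of generators commutes: x·y = xy = y·x. Since the generators pairwise commute, every element of G commutes with every other, so G is abelian.

Answer: Yes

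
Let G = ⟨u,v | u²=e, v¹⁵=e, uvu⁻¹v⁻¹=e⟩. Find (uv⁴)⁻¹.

The order of (uv⁴) is 30 (smallest k with (uv⁴)ᵏ = e), so (uv⁴)⁻¹ = (uv⁴)²⁹ = uv¹¹.
Check: (uv⁴) · (uv¹¹) → (uv⁴) · u = v⁴;   (v⁴) · v¹¹ = e, giving e as required.

Answer: uv¹¹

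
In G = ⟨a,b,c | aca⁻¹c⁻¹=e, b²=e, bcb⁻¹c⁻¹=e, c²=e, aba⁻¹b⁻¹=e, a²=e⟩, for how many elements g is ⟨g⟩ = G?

⟨g⟩ = G would require ord(g) = |G| = 8, but the maximum element order in G is 2 < 8. So G is not cyclic and no single element generates it: the count is 0.

Answer: 0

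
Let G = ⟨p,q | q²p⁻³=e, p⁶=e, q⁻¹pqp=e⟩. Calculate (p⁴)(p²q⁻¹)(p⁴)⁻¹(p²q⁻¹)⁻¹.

[(p⁴), (p²q⁻¹)] = (p⁴)·(p²q⁻¹)·(p⁴)⁻¹·(p²q⁻¹)⁻¹.
  (p⁴) · (p²q⁻¹) = q⁻¹
  (q⁻¹) · (p²) = pq
  (pq) · (p²q) = p²

Answer: p²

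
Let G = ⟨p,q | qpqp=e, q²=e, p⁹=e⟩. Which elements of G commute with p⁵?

⟨p⁵⟩ ⊆ C_G(p⁵) since powers of p⁵ commute with p⁵; so |C_G(p⁵)| ≥ |⟨p⁵⟩| = 9.
By orbit–stabilizer, |C_G(p⁵)| = |G| / |conj. class of p⁵| = 18 / 2 = 9.
The 9 elements commuting with p⁵ are {e, p, p², p³, p⁴, p⁵, p⁶, p⁷, p⁸}.

Answer: {e, p, p², p³, p⁴, p⁵, p⁶, p⁷, p⁸}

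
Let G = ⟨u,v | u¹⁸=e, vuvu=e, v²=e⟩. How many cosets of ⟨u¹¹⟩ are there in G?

First find ord(u¹¹) by computing successive powers:
  (u¹¹)¹ = u¹¹, (u¹¹)² = u⁴, (u¹¹)³ = u¹⁵, (u¹¹)⁴ = u⁸, (u¹¹)⁵ = u, (u¹¹)⁶ = u¹², (u¹¹)⁷ = u⁵, (u¹¹)⁸ = u¹⁶, (u¹¹)⁹ = u⁹, (u¹¹)¹⁰ = u², (u¹¹)¹¹ = u¹³, (u¹¹)¹² = u⁶, (u¹¹)¹³ = u¹⁷, (u¹¹)¹⁴ = u¹⁰, (u¹¹)¹⁵ = u³, (u¹¹)¹⁶ = u¹⁴, (u¹¹)¹⁷ = u⁷, (u¹¹)¹⁸ = e.
So |⟨u¹¹⟩| = ord(u¹¹) = 18. With |G| = 36, by Lagrange [G : ⟨u¹¹⟩] = 36/18 = 2.

Answer: 2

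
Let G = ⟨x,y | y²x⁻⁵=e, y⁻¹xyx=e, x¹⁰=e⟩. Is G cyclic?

Every cyclic group is abelian. But x·y = xy while y·x = x⁴y⁻¹, so x·y ≠ y·x and G is not abelian. Hence G is not cyclic.

Answer: No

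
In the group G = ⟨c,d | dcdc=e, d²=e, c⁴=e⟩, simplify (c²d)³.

Compute successive powers of (c²d), reducing at each step:
  (c²d)²: (c²d) · c² = d;   d · d = e
  (c²d)³: e · c² = c²;   (c²) · d = c²d

Answer: c²d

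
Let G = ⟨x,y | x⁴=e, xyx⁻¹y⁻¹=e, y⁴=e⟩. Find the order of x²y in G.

Compute successive powers until reaching e:
  (x²y)¹ = x²y, (x²y)² = y², (x²y)³ = x²y³, (x²y)⁴ = e.
The smallest positive k with (x²y)ᵏ = e is 4.

Answer: 4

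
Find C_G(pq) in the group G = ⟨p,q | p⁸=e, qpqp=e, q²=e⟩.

⟨pq⟩ ⊆ C_G(pq) since powers of pq commute with pq; so |C_G(pq)| ≥ |⟨pq⟩| = 2.
By orbit–stabilizer, |C_G(pq)| = |G| / |conj. class of pq| = 16 / 4 = 4.
The 4 elements commuting with pq are {e, p⁴, pq, p⁵q}.

Answer: {e, p⁴, pq, p⁵q}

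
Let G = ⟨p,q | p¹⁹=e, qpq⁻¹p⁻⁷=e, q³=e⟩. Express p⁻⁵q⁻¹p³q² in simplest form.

Multiply left to right, reducing at each step:
  (p¹⁴) · q⁻¹ = p¹⁴q²
  (p¹⁴q²) · p³ = p⁹q²
  (p⁹q²) · q² = p⁹q

Answer: p⁹q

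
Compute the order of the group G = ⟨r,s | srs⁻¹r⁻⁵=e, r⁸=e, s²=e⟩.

Enumerate words in the generators, reducing via the relations: the distinct elements are
  {e, r, s, rs, r², r³, r⁴, r⁵, r⁶, r⁷, r²s, r³s, r⁴s, r⁵s, r⁶s, r⁷s}.
No further products give new elements, so |G| = 16.

Answer: 16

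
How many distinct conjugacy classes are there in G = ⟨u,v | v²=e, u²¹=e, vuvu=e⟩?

The conjugacy classes (representative and size) are:
  [e] (size 1), [u²⁰] (size 2), [u²] (size 2), [u³] (size 2), [u¹⁷] (size 2), [u⁵] (size 2), [u⁶] (size 2), [u⁷] (size 2), [u⁸] (size 2), [u⁹] (size 2), [u¹⁰] (size 2), [v] (size 21).
Class equation: 1 + 2 + 2 + 2 + 2 + 2 + 2 + 2 + 2 + 2 + 2 + 21 = 42 = |G|. So G has 12 conjugacy classes.

Answer: 12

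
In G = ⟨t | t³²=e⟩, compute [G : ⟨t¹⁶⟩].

First find ord(t¹⁶) by computing successive powers:
  (t¹⁶)¹ = t¹⁶, (t¹⁶)² = e.
So |⟨t¹⁶⟩| = ord(t¹⁶) = 2. With |G| = 32, by Lagrange [G : ⟨t¹⁶⟩] = 32/2 = 16.

Answer: 16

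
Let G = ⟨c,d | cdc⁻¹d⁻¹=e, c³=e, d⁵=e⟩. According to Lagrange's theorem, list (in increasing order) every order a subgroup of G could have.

|G| = 15 = 3 · 5. By Lagrange's theorem the order of any subgroup divides 15; the divisors of 15 are 1, 3, 5, 15.

Answer: 1, 3, 5, 15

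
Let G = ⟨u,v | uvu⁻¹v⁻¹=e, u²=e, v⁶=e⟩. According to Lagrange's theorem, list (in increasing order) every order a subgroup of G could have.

|G| = 12 = 2² · 3. By Lagrange's theorem the order of any subgroup divides 12; the divisors of 12 are 1, 2, 3, 4, 6, 12.

Answer: 1, 2, 3, 4, 6, 12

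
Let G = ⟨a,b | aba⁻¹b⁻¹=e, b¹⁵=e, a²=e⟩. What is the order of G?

Enumerate words in the generators, reducing via the relations: the distinct elements are
  {a, b, e, ab, b², b³, b⁴, b⁵, b⁶, b⁷, b⁸, b⁹, ab², ab³, ab⁴, ab⁵, ab⁶, ab⁷, ab⁸, ab⁹, b¹², b¹³, b¹¹, b¹⁰, b¹⁴, ab¹², ab¹³, ab¹¹, ab¹⁰, ab¹⁴}.
No further products give new elements, so |G| = 30.

Answer: 30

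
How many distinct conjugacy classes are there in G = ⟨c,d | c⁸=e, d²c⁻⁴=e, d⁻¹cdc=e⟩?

The conjugacy classes (representative and size) are:
  [e] (size 1), [c⁷] (size 2), [c⁶] (size 2), [c³] (size 2), [c⁴] (size 1), [c²d⁻¹] (size 4), [c³d⁻¹] (size 4).
Class equation: 1 + 2 + 2 + 2 + 1 + 4 + 4 = 16 = |G|. So G has 7 conjugacy classes.

Answer: 7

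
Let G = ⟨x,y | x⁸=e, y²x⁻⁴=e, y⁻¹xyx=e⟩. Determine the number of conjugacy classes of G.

The conjugacy classes (representative and size) are:
  [e] (size 1), [x⁷] (size 2), [x⁶] (size 2), [x³] (size 2), [x⁴] (size 1), [x²y⁻¹] (size 4), [x³y⁻¹] (size 4).
Class equation: 1 + 2 + 2 + 2 + 1 + 4 + 4 = 16 = |G|. So G has 7 conjugacy classes.

Answer: 7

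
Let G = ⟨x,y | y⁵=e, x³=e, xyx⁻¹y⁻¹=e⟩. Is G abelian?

Each pair of generators commutes: x·y = xy = y·x. Since the generators pairwise commute, every element of G commutes with every other, so G is abelian.

Answer: Yes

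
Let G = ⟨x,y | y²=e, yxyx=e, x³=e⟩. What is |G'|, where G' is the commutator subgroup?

G' = [G, G] is generated by all commutators. The generator-pair commutators are: [x, y] = x².
The subgroup they normally generate is {e, x, x²}, of order 3.
Check: |G/G'| = 6/3 = 2 is the order of the abelianisation.

Answer: 3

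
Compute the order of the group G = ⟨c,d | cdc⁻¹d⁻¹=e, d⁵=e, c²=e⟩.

Enumerate words in the generators, reducing via the relations: the distinct elements are
  {c, d, e, cd, d², d³, d⁴, cd², cd³, cd⁴}.
No further products give new elements, so |G| = 10.

Answer: 10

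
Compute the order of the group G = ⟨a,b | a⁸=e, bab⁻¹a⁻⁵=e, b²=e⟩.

Enumerate words in the generators, reducing via the relations: the distinct elements are
  {a, b, e, ab, a², a³, a⁴, a⁵, a⁶, a⁷, a²b, a³b, a⁴b, a⁵b, a⁶b, a⁷b}.
No further products give new elements, so |G| = 16.

Answer: 16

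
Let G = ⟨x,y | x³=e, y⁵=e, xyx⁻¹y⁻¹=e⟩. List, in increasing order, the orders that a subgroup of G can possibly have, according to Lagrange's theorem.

|G| = 15 = 3 · 5. By Lagrange's theorem the order of any subgroup divides 15; the divisors of 15 are 1, 3, 5, 15.

Answer: 1, 3, 5, 15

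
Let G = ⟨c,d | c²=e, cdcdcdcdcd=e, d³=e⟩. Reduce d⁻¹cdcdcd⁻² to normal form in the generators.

Multiply left to right, reducing at each step:
  (d²) · c = d²c
  (d²c) · d = d²cd
  (d²cd) · c = d²cdc
  (d²cdc) · d = d²cdcd
  (d²cdcd) · c = dcd²cd²
  (dcd²cd²) · d⁻² = dcd²c

Answer: dcd²c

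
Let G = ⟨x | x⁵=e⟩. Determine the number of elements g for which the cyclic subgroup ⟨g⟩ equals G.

G is cyclic of order 5. An element generates G iff its order is 5, and a cyclic group of order 5 has exactly φ(5) = 4 such elements.

Answer: 4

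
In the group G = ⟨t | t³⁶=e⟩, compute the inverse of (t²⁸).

The order of (t²⁸) is 9 (smallest k with (t²⁸)ᵏ = e), so (t²⁸)⁻¹ = (t²⁸)⁸ = t⁸.
Check: (t²⁸) · (t⁸) → (t²⁸) · t⁸ = e, giving e as required.

Answer: t⁸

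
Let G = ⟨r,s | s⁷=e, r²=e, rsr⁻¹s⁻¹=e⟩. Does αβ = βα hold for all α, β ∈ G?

Each pair of generators commutes: r·s = rs = s·r. Since the generators pairwise commute, every element of G commutes with every other, so G is abelian.

Answer: Yes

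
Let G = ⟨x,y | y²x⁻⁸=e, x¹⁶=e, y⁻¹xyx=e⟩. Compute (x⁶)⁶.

Compute successive powers of (x⁶), reducing at each step:
  (x⁶)²: (x⁶) · x⁶ = x¹²
  (x⁶)³: (x¹²) · x⁶ = x²
  (x⁶)⁴: (x²) · x⁶ = x⁸
  (x⁶)⁵: (x⁸) · x⁶ = x¹⁴
  (x⁶)⁶: (x¹⁴) · x⁶ = x⁴

Answer: x⁴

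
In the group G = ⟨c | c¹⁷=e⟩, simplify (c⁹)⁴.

Compute successive powers of (c⁹), reducing at each step:
  (c⁹)²: (c⁹) · c⁹ = c
  (c⁹)³: c · c⁹ = c¹⁰
  (c⁹)⁴: (c¹⁰) · c⁹ = c²

Answer: c²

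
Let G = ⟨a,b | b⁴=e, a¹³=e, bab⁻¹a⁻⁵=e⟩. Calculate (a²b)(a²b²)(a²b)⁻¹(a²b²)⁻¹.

[(a²b), (a²b²)] = (a²b)·(a²b²)·(a²b)⁻¹·(a²b²)⁻¹.
  (a²b) · (a²b²) = a¹²b³
  (a¹²b³) · (a¹⁰b³) = ab²
  (ab²) · (a²b²) = a¹²

Answer: a¹²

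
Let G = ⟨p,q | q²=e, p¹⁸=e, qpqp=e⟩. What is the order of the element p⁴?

Compute successive powers until reaching e:
  (p⁴)¹ = p⁴, (p⁴)² = p⁸, (p⁴)³ = p¹², (p⁴)⁴ = p¹⁶, (p⁴)⁵ = p², (p⁴)⁶ = p⁶, (p⁴)⁷ = p¹⁰, (p⁴)⁸ = p¹⁴, (p⁴)⁹ = e.
The smallest positive k with (p⁴)ᵏ = e is 9.

Answer: 9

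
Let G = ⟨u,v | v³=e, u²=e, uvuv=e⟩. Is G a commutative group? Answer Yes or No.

u·v = uv but v·u = uv², so u·v ≠ v·u and G is not abelian.

Answer: No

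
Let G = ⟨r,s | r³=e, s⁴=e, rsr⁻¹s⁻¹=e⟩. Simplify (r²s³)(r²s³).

Compute (r²s³) · (r²s³) by multiplying left to right and reducing via the relations at each step:
  (r²s³) · r² = rs³
  (rs³) · s³ = rs²

Answer: rs²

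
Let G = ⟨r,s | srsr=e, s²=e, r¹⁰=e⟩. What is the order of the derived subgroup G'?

G' = [G, G] is generated by all commutators. The generator-pair commutators are: [r, s] = r².
The subgroup they normally generate is {e, r², r⁴, r⁶, r⁸}, of order 5.
Check: |G/G'| = 20/5 = 4 is the order of the abelianisation.

Answer: 5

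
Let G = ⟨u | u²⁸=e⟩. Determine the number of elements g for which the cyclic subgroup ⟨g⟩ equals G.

G is cyclic of order 28. An element generates G iff its order is 28, and a cyclic group of order 28 has exactly φ(28) = 12 such elements.

Answer: 12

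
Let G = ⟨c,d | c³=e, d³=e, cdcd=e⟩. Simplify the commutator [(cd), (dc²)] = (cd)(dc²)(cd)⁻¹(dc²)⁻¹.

[(cd), (dc²)] = (cd)·(dc²)·(cd)⁻¹·(dc²)⁻¹.
  (cd) · (dc²) = c²d
  (c²d) · (cd) = c
  c · (cd²) = c²d²

Answer: c²d²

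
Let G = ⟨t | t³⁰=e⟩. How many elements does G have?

G is generated by a single element, so G is cyclic. The relator gives t³⁰ = e and no smaller power is forced to be e, so the 30 powers {e, t, t², t³, t⁴, t⁵, t⁶, t⁷, t⁸, t⁹, t²², t²³, t²¹, t²⁰, t²⁴, t²⁵, t²⁶, t²⁷, t²⁸, t²⁹, t¹², t¹³, t¹¹, t¹⁰, t¹⁴, t¹⁵, t¹⁶, t¹⁷, t¹⁸, t¹⁹} are distinct. Hence |G| = 30.

Answer: 30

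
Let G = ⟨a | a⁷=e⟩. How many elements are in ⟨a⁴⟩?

|⟨a⁴⟩| equals the order of a⁴. Compute successive powers until reaching e:
  (a⁴)¹ = a⁴, (a⁴)² = a, (a⁴)³ = a⁵, (a⁴)⁴ = a², (a⁴)⁵ = a⁶, (a⁴)⁶ = a³, (a⁴)⁷ = e.
The smallest positive k with (a⁴)ᵏ = e is 7, so |⟨a⁴⟩| = 7.

Answer: 7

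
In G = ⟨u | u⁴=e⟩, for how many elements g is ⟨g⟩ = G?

G is cyclic of order 4. An element generates G iff its order is 4, and a cyclic group of order 4 has exactly φ(4) = 2 such elements.

Answer: 2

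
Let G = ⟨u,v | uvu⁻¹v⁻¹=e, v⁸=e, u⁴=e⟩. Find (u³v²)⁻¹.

The order of (u³v²) is 4 (smallest k with (u³v²)ᵏ = e), so (u³v²)⁻¹ = (u³v²)³ = uv⁶.
Check: (u³v²) · (uv⁶) → (u³v²) · u = v²;   (v²) · v⁶ = e, giving e as required.

Answer: uv⁶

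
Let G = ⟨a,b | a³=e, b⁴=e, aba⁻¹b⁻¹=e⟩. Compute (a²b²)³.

Compute successive powers of (a²b²), reducing at each step:
  (a²b²)²: (a²b²) · a² = ab²;   (ab²) · b² = a
  (a²b²)³: a · a² = e;   e · b² = b²

Answer: b²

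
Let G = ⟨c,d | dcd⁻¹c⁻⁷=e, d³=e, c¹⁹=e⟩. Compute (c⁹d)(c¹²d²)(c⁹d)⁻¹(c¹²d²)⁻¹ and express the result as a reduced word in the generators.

[(c⁹d), (c¹²d²)] = (c⁹d)·(c¹²d²)·(c⁹d)⁻¹·(c¹²d²)⁻¹.
  (c⁹d) · (c¹²d²) = c¹⁷
  (c¹⁷) · (c¹⁵d²) = c¹³d²
  (c¹³d²) · (c¹¹d) = c

Answer: c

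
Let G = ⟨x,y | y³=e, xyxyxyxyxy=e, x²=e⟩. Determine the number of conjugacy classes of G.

The conjugacy classes (representative and size) are:
  [e] (size 1), [xyxy²xyxy²x] (size 15), [yxyxy²x] (size 20), [xy²xy²x] (size 12), [y²xyxy²] (size 12).
Class equation: 1 + 15 + 20 + 12 + 12 = 60 = |G|. So G has 5 conjugacy classes.

Answer: 5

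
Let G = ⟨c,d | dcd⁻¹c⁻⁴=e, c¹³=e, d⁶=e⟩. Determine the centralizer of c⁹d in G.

⟨c⁹d⟩ ⊆ C_G(c⁹d) since powers of c⁹d commute with c⁹d; so |C_G(c⁹d)| ≥ |⟨c⁹d⟩| = 6.
By orbit–stabilizer, |C_G(c⁹d)| = |G| / |conj. class of c⁹d| = 78 / 13 = 6.
The 6 elements commuting with c⁹d are {e, cd⁵, c⁹d, c⁶d², c⁷d³, c¹¹d⁴}.

Answer: {e, cd⁵, c⁹d, c⁶d², c⁷d³, c¹¹d⁴}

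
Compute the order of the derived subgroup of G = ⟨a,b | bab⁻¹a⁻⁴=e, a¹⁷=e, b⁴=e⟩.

G' = [G, G] is generated by all commutators. The generator-pair commutators are: [a, b] = a¹⁴.
The subgroup they normally generate is {e, a, a², a³, a⁴, a⁵, a⁶, a⁷, a⁸, a⁹, a¹⁰, a¹¹, a¹², a¹³, a¹⁴, a¹⁵, a¹⁶}, of order 17.
Check: |G/G'| = 68/17 = 4 is the order of the abelianisation.

Answer: 17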